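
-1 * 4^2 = -16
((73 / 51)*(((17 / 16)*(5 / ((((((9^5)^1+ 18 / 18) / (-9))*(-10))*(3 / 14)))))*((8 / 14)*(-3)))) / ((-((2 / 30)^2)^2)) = 443475 / 9448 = 46.94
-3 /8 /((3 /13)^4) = -28561 /216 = -132.23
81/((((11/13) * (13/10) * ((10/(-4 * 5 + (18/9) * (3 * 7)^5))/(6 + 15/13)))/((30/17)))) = 167811586380/221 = 759328445.16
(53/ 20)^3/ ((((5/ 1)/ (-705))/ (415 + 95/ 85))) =-74247490809/ 68000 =-1091874.86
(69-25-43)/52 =1/52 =0.02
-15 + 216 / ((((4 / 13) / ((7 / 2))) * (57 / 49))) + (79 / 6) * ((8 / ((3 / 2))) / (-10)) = 1787066 / 855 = 2090.14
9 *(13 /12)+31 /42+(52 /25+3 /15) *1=26813 /2100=12.77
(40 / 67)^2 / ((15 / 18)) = 1920 / 4489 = 0.43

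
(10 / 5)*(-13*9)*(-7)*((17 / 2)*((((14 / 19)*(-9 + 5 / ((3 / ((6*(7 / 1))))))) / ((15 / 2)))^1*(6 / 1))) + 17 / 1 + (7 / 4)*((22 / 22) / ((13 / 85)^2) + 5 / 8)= 500734.68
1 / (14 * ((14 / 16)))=4 / 49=0.08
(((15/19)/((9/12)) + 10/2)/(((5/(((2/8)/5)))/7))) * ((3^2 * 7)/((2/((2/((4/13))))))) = 131859/1520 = 86.75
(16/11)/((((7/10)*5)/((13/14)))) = 208/539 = 0.39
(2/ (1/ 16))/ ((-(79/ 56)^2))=-100352/ 6241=-16.08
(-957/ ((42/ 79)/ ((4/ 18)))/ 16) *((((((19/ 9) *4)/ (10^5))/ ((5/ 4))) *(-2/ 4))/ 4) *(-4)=-478819/ 567000000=-0.00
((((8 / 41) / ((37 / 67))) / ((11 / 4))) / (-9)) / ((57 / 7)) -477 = -4083340595 / 8560431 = -477.00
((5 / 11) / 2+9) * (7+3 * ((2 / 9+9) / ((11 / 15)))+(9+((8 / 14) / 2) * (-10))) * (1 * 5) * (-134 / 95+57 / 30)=10564149 / 9196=1148.78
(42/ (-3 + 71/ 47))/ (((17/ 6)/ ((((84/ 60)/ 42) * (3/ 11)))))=-423/ 4675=-0.09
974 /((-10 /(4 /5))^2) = 3896 /625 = 6.23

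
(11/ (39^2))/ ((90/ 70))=77/ 13689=0.01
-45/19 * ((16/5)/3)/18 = -8/57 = -0.14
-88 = -88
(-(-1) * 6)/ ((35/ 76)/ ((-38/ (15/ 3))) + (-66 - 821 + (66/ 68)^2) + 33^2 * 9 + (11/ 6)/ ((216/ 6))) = 33802596/ 50224642889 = 0.00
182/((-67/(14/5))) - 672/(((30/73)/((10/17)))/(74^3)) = -2219784697396/5695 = -389777822.19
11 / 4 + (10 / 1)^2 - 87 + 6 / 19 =1221 / 76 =16.07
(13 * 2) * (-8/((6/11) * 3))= -1144/9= -127.11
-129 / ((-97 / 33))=4257 / 97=43.89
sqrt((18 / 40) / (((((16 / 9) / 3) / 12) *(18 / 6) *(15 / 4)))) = 9 / 10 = 0.90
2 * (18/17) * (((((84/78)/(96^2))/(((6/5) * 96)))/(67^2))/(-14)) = -0.00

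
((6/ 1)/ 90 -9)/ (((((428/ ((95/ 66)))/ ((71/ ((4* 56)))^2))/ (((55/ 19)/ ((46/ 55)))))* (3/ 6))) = -0.02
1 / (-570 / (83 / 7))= -83 / 3990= -0.02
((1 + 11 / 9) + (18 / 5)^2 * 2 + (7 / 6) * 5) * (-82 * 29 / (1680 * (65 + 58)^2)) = -0.00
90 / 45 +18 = 20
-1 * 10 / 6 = -5 / 3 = -1.67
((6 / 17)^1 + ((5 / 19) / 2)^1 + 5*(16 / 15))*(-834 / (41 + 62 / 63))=-19747035 / 170867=-115.57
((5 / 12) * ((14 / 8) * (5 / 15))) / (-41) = -35 / 5904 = -0.01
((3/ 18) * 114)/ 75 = 19/ 75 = 0.25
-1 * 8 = -8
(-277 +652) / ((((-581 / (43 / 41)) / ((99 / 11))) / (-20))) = 2902500 / 23821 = 121.85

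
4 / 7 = 0.57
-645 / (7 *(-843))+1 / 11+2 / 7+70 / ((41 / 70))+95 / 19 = 15841137 / 126731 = 125.00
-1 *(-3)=3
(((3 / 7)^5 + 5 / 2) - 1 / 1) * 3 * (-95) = -14508495 / 33614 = -431.62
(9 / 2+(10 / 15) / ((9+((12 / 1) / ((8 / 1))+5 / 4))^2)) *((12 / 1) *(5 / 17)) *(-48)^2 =1375649280 / 37553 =36632.21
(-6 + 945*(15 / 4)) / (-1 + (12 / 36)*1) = -42453 / 8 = -5306.62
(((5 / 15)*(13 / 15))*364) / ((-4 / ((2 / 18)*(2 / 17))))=-2366 / 6885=-0.34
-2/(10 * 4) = -1/20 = -0.05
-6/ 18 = -1/ 3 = -0.33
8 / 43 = 0.19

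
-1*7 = -7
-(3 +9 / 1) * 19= -228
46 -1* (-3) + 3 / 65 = 3188 / 65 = 49.05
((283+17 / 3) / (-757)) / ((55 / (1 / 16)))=-433 / 999240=-0.00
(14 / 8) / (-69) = -7 / 276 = -0.03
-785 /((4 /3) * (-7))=84.11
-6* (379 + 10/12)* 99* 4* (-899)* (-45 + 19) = -21094661016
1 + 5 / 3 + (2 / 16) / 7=2.68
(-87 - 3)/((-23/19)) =1710/23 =74.35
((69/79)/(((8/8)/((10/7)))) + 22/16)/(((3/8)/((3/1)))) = 11603/553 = 20.98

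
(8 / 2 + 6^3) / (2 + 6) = 55 / 2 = 27.50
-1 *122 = -122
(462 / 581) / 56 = 33 / 2324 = 0.01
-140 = -140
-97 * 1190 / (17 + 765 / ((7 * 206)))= -9791180 / 1487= -6584.52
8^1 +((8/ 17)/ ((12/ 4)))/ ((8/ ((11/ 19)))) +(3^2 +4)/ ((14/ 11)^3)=38068279/ 2658936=14.32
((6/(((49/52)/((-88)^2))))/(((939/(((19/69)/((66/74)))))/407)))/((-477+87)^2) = 0.04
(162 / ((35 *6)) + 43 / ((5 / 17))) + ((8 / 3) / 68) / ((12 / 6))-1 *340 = -344521 / 1785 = -193.01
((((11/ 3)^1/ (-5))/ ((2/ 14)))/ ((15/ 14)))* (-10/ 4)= 539/ 45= 11.98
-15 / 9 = -5 / 3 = -1.67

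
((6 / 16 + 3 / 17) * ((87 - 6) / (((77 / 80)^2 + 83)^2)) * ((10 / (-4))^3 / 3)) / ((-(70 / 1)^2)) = 20000000 / 2966997526913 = 0.00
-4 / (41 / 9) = -36 / 41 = -0.88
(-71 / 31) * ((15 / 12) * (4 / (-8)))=355 / 248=1.43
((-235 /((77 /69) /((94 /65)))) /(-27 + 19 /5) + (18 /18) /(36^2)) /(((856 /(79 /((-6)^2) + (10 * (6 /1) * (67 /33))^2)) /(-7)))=-31929466309736971 /20040136376832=-1593.28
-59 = -59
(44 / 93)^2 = 1936 / 8649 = 0.22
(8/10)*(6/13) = 24/65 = 0.37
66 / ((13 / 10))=660 / 13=50.77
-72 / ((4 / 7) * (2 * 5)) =-63 / 5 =-12.60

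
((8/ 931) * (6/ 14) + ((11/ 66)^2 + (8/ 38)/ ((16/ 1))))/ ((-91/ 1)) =-2617/ 5337423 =-0.00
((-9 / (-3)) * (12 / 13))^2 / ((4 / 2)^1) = 648 / 169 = 3.83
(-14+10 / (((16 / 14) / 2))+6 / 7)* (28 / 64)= 61 / 32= 1.91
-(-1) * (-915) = -915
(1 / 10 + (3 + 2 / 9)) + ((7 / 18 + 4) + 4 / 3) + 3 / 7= 2984 / 315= 9.47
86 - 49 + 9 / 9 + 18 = 56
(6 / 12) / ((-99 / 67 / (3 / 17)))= -67 / 1122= -0.06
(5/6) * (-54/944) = -45/944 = -0.05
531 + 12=543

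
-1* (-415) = 415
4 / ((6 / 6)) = 4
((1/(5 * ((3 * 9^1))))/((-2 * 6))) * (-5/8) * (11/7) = 11/18144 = 0.00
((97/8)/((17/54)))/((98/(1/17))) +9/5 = 1032687/566440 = 1.82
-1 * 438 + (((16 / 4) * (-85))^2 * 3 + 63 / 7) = 346371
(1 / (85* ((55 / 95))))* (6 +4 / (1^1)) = 38 / 187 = 0.20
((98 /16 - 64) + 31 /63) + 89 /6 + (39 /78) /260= -696931 /16380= -42.55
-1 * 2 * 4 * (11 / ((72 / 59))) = -649 / 9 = -72.11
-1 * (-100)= 100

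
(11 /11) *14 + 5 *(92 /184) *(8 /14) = 108 /7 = 15.43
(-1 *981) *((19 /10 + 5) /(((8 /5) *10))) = -67689 /160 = -423.06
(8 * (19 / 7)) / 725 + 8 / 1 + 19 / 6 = 340937 / 30450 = 11.20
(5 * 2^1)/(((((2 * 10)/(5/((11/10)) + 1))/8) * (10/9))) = 1098/55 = 19.96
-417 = -417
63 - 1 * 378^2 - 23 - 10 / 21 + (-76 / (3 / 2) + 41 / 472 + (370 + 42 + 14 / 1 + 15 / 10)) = -470712805 / 3304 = -142467.56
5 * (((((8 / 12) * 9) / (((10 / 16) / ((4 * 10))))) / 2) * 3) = 2880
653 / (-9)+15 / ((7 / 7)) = -518 / 9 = -57.56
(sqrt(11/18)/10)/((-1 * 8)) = -sqrt(22)/480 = -0.01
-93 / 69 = -31 / 23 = -1.35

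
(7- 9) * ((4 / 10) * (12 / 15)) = -16 / 25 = -0.64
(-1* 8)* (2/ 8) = -2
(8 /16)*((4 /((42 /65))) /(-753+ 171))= -65 /12222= -0.01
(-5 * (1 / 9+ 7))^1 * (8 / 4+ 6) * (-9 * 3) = 7680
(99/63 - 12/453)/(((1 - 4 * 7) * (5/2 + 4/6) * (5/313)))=-1022258/903735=-1.13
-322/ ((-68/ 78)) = 6279/ 17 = 369.35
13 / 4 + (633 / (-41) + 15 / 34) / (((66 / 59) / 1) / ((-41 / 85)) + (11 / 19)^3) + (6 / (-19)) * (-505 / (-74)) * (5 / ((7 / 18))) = -29328768578335 / 1685535625004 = -17.40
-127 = -127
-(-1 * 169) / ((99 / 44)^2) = 2704 / 81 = 33.38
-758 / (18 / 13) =-4927 / 9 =-547.44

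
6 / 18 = 1 / 3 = 0.33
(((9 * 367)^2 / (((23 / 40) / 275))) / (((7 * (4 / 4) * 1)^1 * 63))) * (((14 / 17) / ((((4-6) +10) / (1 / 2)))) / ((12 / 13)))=7222697625 / 10948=659727.59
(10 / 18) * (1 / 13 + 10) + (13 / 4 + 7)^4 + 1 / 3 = 330791701 / 29952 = 11044.06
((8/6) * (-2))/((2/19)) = -76/3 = -25.33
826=826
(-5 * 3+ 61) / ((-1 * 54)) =-23 / 27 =-0.85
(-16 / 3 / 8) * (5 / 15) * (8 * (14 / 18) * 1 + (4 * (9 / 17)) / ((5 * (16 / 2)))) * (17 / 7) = -9601 / 2835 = -3.39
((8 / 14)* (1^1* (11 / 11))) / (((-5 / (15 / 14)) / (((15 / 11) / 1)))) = -90 / 539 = -0.17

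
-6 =-6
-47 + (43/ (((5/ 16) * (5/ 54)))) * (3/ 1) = 110281/ 25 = 4411.24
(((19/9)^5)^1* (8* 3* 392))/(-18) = -3882523232/177147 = -21916.96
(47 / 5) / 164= 47 / 820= 0.06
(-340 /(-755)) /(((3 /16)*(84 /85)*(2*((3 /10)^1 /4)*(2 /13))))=3005600 /28539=105.32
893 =893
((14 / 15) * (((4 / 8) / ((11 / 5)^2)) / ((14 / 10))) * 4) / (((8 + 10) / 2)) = 100 / 3267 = 0.03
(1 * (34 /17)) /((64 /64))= 2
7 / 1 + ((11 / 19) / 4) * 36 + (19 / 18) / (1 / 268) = 50462 / 171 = 295.10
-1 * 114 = -114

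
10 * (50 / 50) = 10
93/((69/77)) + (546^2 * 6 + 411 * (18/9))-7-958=41139106/23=1788656.78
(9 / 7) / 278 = 9 / 1946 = 0.00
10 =10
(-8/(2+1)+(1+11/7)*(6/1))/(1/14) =536/3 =178.67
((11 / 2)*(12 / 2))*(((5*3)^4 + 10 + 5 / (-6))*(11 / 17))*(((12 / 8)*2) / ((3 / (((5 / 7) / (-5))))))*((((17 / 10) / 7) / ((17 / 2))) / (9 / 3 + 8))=-668371 / 1666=-401.18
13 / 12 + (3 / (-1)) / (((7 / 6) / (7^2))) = -124.92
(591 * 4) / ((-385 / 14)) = -4728 / 55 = -85.96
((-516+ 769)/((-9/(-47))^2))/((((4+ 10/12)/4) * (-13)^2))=4471016/132327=33.79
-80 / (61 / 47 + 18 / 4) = -1504 / 109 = -13.80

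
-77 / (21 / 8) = -88 / 3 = -29.33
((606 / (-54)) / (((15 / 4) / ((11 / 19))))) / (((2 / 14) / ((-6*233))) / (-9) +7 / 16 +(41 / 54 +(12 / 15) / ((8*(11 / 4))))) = -1275676864 / 907955071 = -1.40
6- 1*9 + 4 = 1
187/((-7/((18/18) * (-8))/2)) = 2992/7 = 427.43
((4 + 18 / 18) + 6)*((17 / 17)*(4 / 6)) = 22 / 3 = 7.33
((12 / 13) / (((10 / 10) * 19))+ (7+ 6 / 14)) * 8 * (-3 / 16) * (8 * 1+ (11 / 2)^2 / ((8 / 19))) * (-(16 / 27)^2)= 314.47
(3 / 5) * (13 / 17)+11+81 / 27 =1229 / 85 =14.46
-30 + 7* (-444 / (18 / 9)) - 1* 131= -1715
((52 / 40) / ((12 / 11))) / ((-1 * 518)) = -143 / 62160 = -0.00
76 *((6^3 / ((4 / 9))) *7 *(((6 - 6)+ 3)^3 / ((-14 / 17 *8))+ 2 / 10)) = -10078911 / 10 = -1007891.10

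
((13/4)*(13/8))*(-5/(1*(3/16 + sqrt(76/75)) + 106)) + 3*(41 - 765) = -2172.25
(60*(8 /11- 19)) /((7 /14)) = -24120 /11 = -2192.73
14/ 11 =1.27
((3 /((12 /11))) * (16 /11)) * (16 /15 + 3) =244 /15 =16.27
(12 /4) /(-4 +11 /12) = -36 /37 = -0.97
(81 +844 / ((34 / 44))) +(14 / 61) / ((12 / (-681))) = 2406277 / 2074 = 1160.21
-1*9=-9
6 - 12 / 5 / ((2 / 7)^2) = -23.40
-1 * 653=-653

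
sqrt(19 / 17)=sqrt(323) / 17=1.06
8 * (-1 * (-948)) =7584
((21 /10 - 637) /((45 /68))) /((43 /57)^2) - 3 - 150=-85000051 /46225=-1838.83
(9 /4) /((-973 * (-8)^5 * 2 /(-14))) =-9 /18219008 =-0.00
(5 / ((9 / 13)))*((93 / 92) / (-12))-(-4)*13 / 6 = 26689 / 3312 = 8.06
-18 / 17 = -1.06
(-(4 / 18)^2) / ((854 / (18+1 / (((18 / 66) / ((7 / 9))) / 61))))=-10366 / 933849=-0.01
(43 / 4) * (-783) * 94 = -1582443 / 2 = -791221.50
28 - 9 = 19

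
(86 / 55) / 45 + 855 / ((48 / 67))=47261501 / 39600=1193.47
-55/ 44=-5/ 4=-1.25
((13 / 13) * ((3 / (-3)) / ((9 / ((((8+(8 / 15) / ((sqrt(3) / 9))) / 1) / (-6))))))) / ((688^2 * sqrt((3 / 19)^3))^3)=130321 * sqrt(57) * (sqrt(3)+5) / 869782529549040353280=0.00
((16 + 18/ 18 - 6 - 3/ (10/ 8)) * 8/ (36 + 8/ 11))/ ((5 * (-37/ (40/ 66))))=-344/ 56055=-0.01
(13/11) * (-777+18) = -897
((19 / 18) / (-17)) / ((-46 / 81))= 171 / 1564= 0.11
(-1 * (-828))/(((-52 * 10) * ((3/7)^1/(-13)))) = 483/10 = 48.30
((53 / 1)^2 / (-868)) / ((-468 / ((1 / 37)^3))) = 2809 / 20576464272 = 0.00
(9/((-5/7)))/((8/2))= -63/20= -3.15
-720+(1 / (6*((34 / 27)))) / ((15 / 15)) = -48951 / 68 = -719.87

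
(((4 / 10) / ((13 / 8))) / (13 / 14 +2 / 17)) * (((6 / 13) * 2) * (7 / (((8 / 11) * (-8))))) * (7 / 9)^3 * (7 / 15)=-44000726 / 766926225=-0.06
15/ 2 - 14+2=-9/ 2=-4.50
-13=-13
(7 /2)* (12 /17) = 42 /17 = 2.47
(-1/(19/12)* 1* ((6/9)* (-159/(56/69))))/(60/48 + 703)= 4876/41629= 0.12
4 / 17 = 0.24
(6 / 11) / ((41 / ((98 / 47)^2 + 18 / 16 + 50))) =0.74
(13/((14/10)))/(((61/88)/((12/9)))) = 22880/1281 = 17.86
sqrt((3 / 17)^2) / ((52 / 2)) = 3 / 442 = 0.01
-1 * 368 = -368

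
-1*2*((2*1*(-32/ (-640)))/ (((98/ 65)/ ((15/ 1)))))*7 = -195/ 14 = -13.93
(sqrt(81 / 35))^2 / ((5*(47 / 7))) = 81 / 1175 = 0.07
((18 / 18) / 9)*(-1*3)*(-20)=20 / 3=6.67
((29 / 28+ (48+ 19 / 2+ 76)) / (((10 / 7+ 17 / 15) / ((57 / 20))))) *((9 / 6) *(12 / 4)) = 5797413 / 8608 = 673.49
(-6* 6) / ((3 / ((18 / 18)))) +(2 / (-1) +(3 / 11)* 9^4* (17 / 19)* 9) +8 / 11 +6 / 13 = 39114679 / 2717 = 14396.27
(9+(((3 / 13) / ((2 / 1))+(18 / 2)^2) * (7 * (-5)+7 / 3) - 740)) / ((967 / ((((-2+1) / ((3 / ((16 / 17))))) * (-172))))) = -40316800 / 213707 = -188.65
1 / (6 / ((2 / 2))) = 1 / 6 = 0.17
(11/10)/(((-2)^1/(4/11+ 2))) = -13/10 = -1.30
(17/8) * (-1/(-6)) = 17/48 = 0.35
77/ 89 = 0.87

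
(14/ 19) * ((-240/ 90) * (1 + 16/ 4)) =-560/ 57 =-9.82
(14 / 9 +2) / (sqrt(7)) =32* sqrt(7) / 63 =1.34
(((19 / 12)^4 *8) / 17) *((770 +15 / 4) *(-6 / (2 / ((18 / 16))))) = -403343495 / 52224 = -7723.34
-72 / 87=-24 / 29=-0.83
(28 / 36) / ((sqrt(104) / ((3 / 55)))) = 0.00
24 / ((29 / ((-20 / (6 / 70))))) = -5600 / 29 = -193.10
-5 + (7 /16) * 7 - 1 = -47 /16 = -2.94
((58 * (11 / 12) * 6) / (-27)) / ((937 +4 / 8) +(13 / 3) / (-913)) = -582494 / 46220391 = -0.01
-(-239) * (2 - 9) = -1673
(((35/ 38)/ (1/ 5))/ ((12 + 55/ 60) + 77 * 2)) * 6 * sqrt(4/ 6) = 2100 * sqrt(6)/ 38057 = 0.14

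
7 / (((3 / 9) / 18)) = 378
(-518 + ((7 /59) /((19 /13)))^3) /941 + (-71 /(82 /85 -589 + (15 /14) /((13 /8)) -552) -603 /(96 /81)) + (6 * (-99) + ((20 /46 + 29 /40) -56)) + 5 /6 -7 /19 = -16589591309536714804658177 /14330468625132096574880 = -1157.64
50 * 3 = 150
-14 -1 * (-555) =541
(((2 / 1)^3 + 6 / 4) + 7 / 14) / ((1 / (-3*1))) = -30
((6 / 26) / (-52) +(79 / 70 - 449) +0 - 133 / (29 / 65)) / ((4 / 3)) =-1535538741 / 2744560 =-559.48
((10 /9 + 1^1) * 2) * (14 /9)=532 /81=6.57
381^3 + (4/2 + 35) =55306378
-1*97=-97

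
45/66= 15/22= 0.68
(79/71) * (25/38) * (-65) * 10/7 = -641875/9443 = -67.97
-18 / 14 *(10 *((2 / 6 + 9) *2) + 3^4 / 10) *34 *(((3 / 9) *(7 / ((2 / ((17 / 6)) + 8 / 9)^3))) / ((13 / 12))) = -1067284874961 / 236060240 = -4521.24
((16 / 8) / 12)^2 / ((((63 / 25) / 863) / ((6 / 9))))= 21575 / 3402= 6.34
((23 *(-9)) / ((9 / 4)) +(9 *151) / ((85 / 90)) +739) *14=496454 / 17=29203.18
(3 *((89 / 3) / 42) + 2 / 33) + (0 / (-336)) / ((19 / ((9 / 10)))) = 1007 / 462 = 2.18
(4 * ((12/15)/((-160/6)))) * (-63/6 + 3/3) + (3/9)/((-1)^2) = 221/150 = 1.47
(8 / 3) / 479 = 8 / 1437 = 0.01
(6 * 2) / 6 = 2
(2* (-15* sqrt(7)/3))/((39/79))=-790* sqrt(7)/39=-53.59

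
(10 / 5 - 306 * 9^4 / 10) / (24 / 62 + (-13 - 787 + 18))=31118513 / 121150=256.86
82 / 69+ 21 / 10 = 2269 / 690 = 3.29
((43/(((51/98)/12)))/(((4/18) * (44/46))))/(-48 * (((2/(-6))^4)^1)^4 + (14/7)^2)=6258261439143/5366489722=1166.17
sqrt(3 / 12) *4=2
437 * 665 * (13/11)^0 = 290605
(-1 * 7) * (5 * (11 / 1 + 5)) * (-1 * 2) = 1120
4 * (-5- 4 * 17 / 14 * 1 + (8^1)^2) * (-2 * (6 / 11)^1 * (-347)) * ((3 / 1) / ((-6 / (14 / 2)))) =-3156312 / 11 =-286937.45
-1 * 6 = -6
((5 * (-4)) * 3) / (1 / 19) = -1140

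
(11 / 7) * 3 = 33 / 7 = 4.71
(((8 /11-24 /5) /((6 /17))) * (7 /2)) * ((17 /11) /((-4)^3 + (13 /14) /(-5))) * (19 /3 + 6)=58683184 /4892877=11.99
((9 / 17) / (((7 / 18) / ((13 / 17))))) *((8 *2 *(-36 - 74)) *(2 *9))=-66718080 / 2023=-32979.77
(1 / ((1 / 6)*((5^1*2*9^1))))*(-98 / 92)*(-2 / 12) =0.01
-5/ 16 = -0.31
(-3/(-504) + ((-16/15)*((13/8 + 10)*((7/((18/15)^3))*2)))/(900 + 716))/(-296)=0.00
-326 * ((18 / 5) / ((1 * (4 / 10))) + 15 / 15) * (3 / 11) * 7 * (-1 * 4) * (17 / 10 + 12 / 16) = 670908 / 11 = 60991.64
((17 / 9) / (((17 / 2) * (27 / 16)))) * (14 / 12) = 112 / 729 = 0.15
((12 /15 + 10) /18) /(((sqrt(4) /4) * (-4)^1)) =-3 /10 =-0.30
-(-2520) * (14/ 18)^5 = 4705960/ 6561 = 717.26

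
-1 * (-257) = 257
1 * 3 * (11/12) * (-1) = -11/4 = -2.75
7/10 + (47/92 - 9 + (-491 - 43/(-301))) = -1605641/3220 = -498.65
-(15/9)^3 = -125/27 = -4.63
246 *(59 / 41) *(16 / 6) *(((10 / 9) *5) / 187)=47200 / 1683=28.05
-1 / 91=-0.01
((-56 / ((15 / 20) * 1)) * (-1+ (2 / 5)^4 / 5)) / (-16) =-43526 / 9375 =-4.64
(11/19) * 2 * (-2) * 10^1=-440/19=-23.16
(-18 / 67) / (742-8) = -9 / 24589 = -0.00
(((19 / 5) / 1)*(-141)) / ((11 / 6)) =-16074 / 55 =-292.25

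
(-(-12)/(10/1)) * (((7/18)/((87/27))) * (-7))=-147/145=-1.01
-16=-16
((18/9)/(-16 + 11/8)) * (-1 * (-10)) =-160/117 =-1.37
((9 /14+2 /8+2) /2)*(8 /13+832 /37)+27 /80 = 9091629 /269360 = 33.75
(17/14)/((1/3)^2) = 153/14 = 10.93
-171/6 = -57/2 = -28.50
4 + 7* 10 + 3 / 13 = 965 / 13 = 74.23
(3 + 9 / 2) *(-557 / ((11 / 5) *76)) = -41775 / 1672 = -24.99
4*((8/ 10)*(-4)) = -64/ 5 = -12.80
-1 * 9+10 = 1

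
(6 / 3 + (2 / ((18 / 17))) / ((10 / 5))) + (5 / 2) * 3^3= 634 / 9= 70.44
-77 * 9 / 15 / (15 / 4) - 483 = -12383 / 25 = -495.32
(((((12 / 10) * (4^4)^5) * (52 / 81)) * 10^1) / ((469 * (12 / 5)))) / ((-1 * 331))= -285873023221760 / 12574359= -22734600.09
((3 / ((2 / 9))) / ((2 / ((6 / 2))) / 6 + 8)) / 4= 0.42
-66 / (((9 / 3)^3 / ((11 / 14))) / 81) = -1089 / 7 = -155.57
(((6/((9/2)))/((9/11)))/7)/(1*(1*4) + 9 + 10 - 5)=22/1701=0.01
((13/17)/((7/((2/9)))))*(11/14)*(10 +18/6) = 1859/7497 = 0.25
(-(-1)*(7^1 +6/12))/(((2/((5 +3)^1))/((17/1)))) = 510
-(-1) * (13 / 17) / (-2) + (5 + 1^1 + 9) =497 / 34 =14.62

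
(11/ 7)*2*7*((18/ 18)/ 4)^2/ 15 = 11/ 120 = 0.09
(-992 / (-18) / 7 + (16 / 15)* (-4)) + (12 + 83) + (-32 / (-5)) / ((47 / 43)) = 309311 / 2961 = 104.46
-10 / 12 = -5 / 6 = -0.83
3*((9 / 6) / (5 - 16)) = -9 / 22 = -0.41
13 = 13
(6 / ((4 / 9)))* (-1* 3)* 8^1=-324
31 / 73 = 0.42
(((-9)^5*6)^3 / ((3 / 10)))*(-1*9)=1334174535973325520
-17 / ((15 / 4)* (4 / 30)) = -34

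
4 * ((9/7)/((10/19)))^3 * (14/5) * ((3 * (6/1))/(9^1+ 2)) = 90003798/336875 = 267.17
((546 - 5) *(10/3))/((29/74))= 400340/87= 4601.61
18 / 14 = 1.29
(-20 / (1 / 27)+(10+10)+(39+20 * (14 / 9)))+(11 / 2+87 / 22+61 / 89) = -3874628 / 8811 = -439.75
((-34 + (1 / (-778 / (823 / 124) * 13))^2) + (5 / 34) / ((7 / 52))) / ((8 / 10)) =-30796541742180925 / 748679982692096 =-41.13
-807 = -807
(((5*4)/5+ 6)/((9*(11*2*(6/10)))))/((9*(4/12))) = 25/891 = 0.03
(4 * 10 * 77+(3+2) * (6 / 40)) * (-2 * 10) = -61615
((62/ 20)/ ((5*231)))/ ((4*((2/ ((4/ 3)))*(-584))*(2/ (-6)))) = 31/ 13490400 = 0.00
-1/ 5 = -0.20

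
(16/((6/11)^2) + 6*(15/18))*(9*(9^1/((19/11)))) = 52371/19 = 2756.37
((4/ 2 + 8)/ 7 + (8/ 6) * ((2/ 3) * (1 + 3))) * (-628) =-197192/ 63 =-3130.03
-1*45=-45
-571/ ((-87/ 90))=17130/ 29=590.69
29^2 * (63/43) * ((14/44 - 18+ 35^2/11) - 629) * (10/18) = -346655995/946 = -366443.97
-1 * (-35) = 35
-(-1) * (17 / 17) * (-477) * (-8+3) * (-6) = -14310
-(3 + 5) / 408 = -1 / 51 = -0.02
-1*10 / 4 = -5 / 2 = -2.50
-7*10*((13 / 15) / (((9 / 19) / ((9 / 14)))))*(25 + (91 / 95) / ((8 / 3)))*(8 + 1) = -751647 / 40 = -18791.18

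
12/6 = 2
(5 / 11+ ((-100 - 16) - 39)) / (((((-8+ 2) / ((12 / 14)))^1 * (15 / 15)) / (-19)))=-32300 / 77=-419.48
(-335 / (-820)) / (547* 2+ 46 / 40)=335 / 898023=0.00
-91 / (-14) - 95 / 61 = 4.94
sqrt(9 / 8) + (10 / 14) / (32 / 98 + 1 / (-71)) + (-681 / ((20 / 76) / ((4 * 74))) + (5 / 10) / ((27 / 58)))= -112404533366 / 146745 + 3 * sqrt(2) / 4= -765984.38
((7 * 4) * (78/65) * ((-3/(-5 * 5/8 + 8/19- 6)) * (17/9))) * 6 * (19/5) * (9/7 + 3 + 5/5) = 29064832/11025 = 2636.27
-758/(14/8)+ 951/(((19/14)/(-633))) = -59051942/133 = -443999.56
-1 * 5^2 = -25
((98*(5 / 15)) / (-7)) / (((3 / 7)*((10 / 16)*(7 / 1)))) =-112 / 45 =-2.49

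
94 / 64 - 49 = -47.53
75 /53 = 1.42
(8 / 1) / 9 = 8 / 9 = 0.89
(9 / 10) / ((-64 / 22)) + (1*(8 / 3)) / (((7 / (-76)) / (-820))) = 159537121 / 6720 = 23740.64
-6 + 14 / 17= -88 / 17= -5.18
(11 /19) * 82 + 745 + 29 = 15608 /19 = 821.47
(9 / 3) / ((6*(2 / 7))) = 1.75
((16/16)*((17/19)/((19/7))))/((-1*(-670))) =0.00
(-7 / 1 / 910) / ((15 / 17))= -17 / 1950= -0.01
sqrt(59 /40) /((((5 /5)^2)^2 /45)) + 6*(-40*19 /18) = -760 /3 + 9*sqrt(590) /4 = -198.68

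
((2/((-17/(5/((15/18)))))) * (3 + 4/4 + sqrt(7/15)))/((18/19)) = -152/51 - 38 * sqrt(105)/765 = -3.49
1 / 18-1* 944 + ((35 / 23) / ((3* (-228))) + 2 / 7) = -103919719 / 110124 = -943.66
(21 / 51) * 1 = 7 / 17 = 0.41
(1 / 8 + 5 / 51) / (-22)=-91 / 8976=-0.01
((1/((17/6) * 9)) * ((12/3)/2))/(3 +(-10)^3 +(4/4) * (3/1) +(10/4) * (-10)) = -4/51969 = -0.00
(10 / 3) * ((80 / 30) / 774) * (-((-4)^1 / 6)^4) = -640 / 282123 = -0.00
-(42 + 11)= -53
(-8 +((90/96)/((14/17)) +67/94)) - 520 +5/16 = -5536005/10528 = -525.84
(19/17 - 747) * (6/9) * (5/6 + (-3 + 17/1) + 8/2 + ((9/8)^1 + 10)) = -14896.93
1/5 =0.20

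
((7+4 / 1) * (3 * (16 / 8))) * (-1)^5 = -66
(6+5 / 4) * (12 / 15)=29 / 5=5.80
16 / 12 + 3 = 13 / 3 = 4.33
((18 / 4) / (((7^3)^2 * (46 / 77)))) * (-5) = -495 / 1546244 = -0.00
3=3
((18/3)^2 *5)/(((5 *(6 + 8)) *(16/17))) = 153/56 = 2.73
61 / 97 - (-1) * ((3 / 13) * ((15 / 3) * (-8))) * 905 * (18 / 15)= -10023.99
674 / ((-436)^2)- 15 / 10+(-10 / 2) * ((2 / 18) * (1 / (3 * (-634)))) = -1217151745 / 813515832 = -1.50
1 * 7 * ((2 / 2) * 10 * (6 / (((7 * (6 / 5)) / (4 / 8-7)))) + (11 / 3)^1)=-898 / 3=-299.33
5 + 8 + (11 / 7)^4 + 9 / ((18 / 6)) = 22.10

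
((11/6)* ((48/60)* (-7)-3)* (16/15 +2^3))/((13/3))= -32164/975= -32.99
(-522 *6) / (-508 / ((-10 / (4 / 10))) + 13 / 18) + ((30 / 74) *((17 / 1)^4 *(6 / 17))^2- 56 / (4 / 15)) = 123421540343010 / 350353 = 352277675.21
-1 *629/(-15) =629/15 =41.93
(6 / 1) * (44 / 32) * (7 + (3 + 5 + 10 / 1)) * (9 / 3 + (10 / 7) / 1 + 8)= 2563.39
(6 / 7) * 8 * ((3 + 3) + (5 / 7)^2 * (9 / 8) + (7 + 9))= 53094 / 343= 154.79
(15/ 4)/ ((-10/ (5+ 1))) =-9/ 4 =-2.25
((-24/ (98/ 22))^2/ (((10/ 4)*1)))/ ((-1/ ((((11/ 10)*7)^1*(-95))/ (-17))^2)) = -1522195488/ 70805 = -21498.42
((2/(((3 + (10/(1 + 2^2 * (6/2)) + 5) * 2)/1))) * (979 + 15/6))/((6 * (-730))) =-25519/827820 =-0.03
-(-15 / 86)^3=3375 / 636056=0.01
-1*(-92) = 92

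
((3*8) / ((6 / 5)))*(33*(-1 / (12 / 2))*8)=-880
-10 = -10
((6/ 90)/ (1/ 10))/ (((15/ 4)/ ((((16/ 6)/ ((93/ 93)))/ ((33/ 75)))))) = 320/ 297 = 1.08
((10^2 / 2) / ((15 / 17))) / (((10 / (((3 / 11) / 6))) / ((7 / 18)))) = 119 / 1188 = 0.10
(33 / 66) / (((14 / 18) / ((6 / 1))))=27 / 7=3.86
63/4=15.75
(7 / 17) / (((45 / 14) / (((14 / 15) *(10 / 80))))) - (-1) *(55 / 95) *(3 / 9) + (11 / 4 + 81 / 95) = 3323189 / 872100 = 3.81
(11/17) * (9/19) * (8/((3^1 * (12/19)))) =22/17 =1.29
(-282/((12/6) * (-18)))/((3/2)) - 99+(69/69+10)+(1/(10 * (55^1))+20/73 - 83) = -59804143/361350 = -165.50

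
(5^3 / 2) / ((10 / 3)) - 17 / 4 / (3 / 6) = 41 / 4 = 10.25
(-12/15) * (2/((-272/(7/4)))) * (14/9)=49/3060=0.02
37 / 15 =2.47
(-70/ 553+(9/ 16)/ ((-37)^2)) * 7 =-1528303/ 1730416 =-0.88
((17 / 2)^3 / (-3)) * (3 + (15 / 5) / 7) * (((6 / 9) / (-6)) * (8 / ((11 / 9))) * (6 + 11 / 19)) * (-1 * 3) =-14739000 / 1463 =-10074.50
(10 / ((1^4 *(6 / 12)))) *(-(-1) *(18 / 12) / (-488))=-15 / 244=-0.06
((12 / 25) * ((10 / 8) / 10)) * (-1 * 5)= -3 / 10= -0.30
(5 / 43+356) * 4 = 61252 / 43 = 1424.47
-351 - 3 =-354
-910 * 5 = -4550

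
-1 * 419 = -419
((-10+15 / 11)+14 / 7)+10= 37 / 11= 3.36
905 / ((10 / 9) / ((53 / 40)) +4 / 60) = 2158425 / 2159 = 999.73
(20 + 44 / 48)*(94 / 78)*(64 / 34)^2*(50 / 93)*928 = 140129484800 / 3144609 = 44561.82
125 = 125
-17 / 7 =-2.43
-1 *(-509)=509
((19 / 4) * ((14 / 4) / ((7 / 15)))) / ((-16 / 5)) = -1425 / 128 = -11.13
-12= -12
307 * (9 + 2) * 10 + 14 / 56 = 135081 / 4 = 33770.25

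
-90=-90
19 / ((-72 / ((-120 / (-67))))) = -95 / 201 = -0.47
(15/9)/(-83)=-5/249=-0.02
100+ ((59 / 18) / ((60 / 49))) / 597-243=-92197789 / 644760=-143.00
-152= -152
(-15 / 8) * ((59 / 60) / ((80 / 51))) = -3009 / 2560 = -1.18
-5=-5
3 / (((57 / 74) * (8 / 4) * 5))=37 / 95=0.39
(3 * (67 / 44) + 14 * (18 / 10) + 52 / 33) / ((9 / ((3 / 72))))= 20687 / 142560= 0.15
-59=-59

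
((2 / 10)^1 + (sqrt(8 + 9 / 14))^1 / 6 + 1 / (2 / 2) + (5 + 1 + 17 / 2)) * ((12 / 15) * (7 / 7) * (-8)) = -2512 / 25-88 * sqrt(14) / 105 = -103.62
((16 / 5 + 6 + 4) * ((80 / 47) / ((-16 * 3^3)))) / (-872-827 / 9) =0.00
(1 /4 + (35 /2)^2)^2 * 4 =375769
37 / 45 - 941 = -42308 / 45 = -940.18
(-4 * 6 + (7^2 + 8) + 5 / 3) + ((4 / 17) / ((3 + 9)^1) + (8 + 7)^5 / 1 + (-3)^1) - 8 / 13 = 759406.07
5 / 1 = 5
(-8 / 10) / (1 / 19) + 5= -51 / 5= -10.20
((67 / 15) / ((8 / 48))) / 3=134 / 15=8.93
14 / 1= 14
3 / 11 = 0.27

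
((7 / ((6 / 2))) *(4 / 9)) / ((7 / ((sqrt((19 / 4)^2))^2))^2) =10.77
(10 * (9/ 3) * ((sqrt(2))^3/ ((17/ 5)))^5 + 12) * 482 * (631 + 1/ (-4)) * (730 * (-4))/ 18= -1181304727.52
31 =31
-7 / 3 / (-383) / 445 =7 / 511305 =0.00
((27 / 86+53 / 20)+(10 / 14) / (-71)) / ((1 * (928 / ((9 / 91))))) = 11362977 / 36094764160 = 0.00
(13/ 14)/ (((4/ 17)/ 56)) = 221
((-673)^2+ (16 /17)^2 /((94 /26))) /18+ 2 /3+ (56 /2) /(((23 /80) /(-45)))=38952642071 /1874454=20780.79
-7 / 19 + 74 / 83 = 825 / 1577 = 0.52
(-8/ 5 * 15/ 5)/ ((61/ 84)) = -2016/ 305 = -6.61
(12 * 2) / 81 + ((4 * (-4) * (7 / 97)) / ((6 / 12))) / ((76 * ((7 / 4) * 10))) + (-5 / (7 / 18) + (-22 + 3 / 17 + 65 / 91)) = -996948538 / 29607795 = -33.67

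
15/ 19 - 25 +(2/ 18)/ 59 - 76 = -1011005/ 10089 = -100.21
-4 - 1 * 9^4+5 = -6560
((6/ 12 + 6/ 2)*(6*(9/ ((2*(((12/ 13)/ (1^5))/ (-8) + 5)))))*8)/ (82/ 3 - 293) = -58968/ 101219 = -0.58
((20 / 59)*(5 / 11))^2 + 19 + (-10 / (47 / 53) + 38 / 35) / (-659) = 8693397514609 / 456605050055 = 19.04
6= 6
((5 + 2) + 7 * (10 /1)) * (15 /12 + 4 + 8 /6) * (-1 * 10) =-30415 /6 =-5069.17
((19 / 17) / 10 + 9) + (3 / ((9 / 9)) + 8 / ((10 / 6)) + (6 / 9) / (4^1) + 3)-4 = 820 / 51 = 16.08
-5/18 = -0.28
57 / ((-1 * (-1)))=57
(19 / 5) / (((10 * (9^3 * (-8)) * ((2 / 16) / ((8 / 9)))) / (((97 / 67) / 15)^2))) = -715084 / 165669350625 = -0.00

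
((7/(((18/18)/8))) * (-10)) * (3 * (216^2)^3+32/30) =-511862181608818432/3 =-170620727202939477.33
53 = 53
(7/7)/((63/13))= 13/63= 0.21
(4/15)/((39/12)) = 16/195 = 0.08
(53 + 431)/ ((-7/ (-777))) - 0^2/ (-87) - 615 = 53109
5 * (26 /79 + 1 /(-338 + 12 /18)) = 130375 /79948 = 1.63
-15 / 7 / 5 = -3 / 7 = -0.43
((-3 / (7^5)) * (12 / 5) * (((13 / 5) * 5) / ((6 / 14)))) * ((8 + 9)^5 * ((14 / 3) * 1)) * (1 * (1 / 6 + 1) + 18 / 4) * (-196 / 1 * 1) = 10041228704 / 105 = 95630749.56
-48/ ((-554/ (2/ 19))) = 48/ 5263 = 0.01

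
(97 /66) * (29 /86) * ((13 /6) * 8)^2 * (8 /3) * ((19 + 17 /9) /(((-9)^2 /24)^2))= 183039254528 /251371593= 728.16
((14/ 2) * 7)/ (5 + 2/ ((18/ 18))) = 7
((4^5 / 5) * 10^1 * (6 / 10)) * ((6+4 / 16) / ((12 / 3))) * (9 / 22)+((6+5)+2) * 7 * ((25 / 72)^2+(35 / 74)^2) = 63762849665 / 78065856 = 816.78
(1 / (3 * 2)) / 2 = 1 / 12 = 0.08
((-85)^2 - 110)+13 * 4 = 7167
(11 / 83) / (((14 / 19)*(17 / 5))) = 1045 / 19754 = 0.05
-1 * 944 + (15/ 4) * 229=-341/ 4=-85.25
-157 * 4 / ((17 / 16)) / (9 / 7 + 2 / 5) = -351680 / 1003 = -350.63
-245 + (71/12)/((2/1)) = -5809/24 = -242.04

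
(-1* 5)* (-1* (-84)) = -420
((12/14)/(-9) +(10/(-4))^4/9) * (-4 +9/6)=-21395/2016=-10.61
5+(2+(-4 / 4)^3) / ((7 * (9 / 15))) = 110 / 21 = 5.24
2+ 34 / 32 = 49 / 16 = 3.06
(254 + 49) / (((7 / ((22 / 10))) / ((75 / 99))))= 505 / 7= 72.14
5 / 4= 1.25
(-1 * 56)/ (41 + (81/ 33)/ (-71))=-21868/ 15997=-1.37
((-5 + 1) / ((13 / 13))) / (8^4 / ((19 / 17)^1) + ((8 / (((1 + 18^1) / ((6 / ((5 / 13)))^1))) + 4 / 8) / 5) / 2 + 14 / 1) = -7600 / 6991143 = -0.00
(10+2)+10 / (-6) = 31 / 3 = 10.33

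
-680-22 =-702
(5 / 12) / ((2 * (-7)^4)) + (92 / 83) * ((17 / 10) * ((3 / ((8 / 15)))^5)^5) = 10671410489779884879.23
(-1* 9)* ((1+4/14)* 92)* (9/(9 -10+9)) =-16767/14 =-1197.64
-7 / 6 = -1.17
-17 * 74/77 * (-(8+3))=1258/7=179.71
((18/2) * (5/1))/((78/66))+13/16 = 8089/208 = 38.89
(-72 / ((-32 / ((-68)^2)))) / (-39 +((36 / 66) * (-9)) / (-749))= -28572852 / 107089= -266.81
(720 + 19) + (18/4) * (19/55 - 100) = 31961/110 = 290.55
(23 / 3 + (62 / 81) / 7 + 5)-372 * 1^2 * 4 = -836452 / 567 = -1475.22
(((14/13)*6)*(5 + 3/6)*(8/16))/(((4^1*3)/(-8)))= -154/13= -11.85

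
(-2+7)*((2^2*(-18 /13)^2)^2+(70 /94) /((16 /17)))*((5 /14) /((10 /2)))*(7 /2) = 6400325135 /85911488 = 74.50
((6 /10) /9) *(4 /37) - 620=-344096 /555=-619.99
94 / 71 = 1.32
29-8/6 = 83/3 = 27.67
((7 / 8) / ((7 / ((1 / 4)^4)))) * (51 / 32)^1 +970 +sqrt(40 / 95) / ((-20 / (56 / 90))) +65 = 67829811 / 65536-14 * sqrt(38) / 4275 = 1034.98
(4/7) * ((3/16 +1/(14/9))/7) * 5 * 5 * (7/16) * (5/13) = 11625/40768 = 0.29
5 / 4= 1.25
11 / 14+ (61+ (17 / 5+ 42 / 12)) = 2404 / 35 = 68.69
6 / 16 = 3 / 8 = 0.38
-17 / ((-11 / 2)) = 34 / 11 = 3.09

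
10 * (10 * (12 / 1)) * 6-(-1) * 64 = 7264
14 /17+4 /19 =334 /323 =1.03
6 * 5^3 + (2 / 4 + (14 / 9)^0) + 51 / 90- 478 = 274.07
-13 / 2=-6.50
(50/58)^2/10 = 125/1682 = 0.07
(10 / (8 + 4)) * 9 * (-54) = -405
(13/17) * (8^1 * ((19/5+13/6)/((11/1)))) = 9308/2805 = 3.32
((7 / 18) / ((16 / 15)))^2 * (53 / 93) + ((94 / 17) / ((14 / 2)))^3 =821292527467 / 1444329556992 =0.57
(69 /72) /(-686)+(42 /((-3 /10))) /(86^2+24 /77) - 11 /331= -41555966623 /775906320336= -0.05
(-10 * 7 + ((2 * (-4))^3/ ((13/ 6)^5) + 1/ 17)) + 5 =-75.66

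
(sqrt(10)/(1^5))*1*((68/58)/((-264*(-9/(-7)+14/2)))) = -119*sqrt(10)/222024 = -0.00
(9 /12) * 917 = 2751 /4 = 687.75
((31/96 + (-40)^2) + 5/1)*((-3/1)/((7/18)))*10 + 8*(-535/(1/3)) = -7654035/56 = -136679.20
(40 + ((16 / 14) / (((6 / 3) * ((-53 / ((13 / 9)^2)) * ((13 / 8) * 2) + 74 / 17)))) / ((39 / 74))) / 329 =0.12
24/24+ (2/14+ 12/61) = 572/427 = 1.34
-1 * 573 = -573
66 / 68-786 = -26691 / 34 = -785.03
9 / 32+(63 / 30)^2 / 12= 519 / 800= 0.65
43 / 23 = 1.87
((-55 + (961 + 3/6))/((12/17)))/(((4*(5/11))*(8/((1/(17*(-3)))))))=-19943/11520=-1.73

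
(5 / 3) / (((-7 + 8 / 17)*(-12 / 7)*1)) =595 / 3996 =0.15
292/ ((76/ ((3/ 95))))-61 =-109886/ 1805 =-60.88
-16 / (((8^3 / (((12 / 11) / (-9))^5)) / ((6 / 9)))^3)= 1024 / 1618351528469366354673339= 0.00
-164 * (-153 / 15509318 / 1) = 12546 / 7754659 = 0.00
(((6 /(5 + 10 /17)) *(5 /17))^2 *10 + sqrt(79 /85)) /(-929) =-360 /335369 - sqrt(6715) /78965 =-0.00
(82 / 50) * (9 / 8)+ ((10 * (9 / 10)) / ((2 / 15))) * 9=609.34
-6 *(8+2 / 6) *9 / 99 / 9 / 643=-50 / 63657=-0.00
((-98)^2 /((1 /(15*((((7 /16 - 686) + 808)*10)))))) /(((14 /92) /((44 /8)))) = 12750004575 /2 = 6375002287.50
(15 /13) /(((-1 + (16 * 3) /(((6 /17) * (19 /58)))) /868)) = 82460 /34099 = 2.42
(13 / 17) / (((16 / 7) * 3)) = 91 / 816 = 0.11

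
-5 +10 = 5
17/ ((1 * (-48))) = -17/ 48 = -0.35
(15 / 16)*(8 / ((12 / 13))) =65 / 8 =8.12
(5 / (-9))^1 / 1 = -5 / 9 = -0.56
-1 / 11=-0.09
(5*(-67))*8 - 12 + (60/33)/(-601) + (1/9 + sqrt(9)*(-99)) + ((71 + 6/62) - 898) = -7038115846/1844469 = -3815.80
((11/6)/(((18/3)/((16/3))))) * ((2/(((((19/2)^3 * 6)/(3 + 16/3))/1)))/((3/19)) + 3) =1295404/263169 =4.92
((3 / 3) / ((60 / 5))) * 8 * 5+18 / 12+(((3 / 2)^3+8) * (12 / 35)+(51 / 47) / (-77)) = 473324 / 54285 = 8.72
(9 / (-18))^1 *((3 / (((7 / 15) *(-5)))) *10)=45 / 7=6.43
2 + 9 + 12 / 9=37 / 3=12.33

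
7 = 7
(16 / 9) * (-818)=-13088 / 9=-1454.22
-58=-58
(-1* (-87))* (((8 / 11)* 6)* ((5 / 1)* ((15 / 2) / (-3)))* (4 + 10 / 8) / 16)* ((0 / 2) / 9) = 0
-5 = -5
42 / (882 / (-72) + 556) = 56 / 725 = 0.08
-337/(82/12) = -2022/41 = -49.32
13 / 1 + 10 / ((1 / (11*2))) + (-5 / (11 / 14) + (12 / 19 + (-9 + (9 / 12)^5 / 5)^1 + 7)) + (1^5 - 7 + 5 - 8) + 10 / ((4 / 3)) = 239500387 / 1070080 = 223.82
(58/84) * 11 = 319/42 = 7.60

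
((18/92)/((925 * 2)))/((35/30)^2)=81/1042475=0.00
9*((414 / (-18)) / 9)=-23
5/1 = 5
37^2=1369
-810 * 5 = -4050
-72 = -72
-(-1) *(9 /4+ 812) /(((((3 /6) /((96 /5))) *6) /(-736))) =-19177216 /5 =-3835443.20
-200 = -200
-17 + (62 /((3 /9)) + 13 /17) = 2886 /17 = 169.76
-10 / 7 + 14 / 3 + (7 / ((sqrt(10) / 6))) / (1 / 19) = 68 / 21 + 399 * sqrt(10) / 5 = 255.59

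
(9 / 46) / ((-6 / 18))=-0.59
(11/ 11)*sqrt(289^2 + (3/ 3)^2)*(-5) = -1445.01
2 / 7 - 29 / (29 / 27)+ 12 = -103 / 7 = -14.71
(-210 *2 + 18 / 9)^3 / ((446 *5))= -36517316 / 1115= -32750.96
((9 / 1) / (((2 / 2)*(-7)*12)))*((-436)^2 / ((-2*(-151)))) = -71286 / 1057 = -67.44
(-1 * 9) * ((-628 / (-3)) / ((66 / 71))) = -22294 / 11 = -2026.73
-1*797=-797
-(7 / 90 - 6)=533 / 90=5.92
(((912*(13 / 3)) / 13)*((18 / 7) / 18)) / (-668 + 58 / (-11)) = -1672 / 25921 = -0.06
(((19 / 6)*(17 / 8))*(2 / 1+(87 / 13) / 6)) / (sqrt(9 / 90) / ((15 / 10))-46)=-9026235 / 19805344-26163*sqrt(10) / 39610688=-0.46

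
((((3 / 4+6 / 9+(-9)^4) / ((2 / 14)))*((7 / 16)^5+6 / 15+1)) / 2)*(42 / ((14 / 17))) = 69571904409777 / 41943040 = 1658723.46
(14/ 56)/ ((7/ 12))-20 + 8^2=311/ 7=44.43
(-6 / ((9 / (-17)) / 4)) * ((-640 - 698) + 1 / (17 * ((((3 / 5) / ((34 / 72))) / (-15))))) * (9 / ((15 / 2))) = -72824.98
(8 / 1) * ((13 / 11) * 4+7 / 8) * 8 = 3944 / 11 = 358.55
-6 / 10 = -3 / 5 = -0.60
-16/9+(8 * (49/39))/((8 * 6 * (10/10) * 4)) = -1615/936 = -1.73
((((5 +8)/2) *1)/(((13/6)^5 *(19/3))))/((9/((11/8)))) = 1782/542659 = 0.00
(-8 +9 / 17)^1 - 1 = -144 / 17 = -8.47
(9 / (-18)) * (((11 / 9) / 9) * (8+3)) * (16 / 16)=-121 / 162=-0.75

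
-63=-63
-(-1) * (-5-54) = -59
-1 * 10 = -10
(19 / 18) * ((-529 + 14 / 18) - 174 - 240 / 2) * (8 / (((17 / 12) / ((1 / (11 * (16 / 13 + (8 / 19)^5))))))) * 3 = -4525813752200 / 4212082809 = -1074.48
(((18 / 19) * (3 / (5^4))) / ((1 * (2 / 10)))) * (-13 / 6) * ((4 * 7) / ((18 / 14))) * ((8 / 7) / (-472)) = 0.00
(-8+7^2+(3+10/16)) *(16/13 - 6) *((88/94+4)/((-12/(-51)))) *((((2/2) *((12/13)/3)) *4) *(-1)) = 43648248/7943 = 5495.18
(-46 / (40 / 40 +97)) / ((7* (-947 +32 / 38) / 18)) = 7866 / 6166111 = 0.00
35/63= 5/9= 0.56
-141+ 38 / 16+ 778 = 5115 / 8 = 639.38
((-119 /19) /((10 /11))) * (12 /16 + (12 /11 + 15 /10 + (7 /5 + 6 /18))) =-398531 /11400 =-34.96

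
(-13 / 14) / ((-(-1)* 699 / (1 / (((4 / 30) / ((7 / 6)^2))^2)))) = -111475 / 805248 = -0.14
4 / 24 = 1 / 6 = 0.17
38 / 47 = 0.81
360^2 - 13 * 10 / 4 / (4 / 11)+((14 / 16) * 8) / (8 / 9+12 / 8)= 44552663 / 344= 129513.56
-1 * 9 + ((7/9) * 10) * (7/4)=83/18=4.61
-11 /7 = -1.57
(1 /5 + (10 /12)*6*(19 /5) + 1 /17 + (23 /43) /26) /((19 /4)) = 3664242 /902785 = 4.06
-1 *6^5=-7776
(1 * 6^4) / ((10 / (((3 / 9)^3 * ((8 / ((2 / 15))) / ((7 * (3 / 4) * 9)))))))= 128 / 21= 6.10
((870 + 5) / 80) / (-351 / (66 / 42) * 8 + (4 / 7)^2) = -94325 / 15407488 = -0.01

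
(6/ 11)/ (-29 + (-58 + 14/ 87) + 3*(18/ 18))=-261/ 40117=-0.01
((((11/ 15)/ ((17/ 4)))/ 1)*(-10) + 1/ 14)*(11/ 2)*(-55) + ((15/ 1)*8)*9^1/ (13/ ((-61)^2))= 5747963605/ 18564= 309629.58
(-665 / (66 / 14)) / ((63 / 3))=-665 / 99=-6.72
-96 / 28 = -24 / 7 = -3.43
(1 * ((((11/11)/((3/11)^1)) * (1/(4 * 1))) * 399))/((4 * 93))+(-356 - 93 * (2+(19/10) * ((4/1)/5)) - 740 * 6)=-5122.38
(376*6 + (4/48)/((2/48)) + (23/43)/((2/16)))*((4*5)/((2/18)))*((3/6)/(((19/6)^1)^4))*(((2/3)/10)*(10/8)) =945542160/5603803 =168.73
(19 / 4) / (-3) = -19 / 12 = -1.58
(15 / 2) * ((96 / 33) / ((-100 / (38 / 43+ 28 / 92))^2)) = 33135 / 10759331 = 0.00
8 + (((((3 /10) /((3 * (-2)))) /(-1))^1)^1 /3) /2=961 /120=8.01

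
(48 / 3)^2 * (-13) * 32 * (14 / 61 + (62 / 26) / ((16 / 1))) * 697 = -1714017792 / 61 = -28098652.33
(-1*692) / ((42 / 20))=-6920 / 21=-329.52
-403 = -403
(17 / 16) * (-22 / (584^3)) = -187 / 1593413632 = -0.00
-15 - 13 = -28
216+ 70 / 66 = 7163 / 33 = 217.06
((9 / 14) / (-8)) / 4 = -9 / 448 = -0.02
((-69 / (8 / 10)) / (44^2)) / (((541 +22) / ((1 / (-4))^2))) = -345 / 69757952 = -0.00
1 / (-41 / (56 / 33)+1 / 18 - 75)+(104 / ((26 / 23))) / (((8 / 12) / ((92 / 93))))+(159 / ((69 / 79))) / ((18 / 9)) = 16206183377 / 71227274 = 227.53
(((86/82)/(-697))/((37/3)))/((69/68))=-172/1430531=-0.00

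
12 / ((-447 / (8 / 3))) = -32 / 447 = -0.07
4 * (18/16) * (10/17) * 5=225/17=13.24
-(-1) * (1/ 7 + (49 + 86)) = 946/ 7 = 135.14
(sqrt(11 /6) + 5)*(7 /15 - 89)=-1328 /3 - 664*sqrt(66) /45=-562.54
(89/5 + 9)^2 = 17956/25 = 718.24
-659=-659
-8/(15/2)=-16/15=-1.07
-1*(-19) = 19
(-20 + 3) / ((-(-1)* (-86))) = 17 / 86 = 0.20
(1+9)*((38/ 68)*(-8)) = -760/ 17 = -44.71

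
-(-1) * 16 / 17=16 / 17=0.94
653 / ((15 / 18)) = 3918 / 5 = 783.60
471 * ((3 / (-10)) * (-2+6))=-2826 / 5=-565.20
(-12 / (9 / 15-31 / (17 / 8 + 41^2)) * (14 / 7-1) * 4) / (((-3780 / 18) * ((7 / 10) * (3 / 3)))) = 215440 / 383719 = 0.56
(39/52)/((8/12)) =9/8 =1.12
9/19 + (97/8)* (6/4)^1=5673/304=18.66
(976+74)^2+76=1102576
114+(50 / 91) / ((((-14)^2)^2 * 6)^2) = 275577042005017 / 2417342473728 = 114.00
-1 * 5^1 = -5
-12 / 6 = -2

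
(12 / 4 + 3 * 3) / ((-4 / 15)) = -45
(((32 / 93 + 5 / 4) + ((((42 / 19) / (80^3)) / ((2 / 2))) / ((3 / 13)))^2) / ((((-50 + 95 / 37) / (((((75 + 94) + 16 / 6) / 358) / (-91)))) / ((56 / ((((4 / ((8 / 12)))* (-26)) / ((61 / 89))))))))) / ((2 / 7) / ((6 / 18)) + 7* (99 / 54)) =-5707535986810739120501 / 1793354073231436185600000000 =-0.00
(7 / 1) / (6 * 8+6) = 7 / 54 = 0.13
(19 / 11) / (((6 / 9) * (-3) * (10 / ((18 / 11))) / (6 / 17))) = -513 / 10285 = -0.05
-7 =-7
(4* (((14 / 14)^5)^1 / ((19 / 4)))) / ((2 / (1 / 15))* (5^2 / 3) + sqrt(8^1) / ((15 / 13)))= 225000 / 66790453 - 1560* sqrt(2) / 66790453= 0.00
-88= -88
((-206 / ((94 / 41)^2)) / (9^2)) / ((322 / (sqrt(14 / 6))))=-173143 * sqrt(21) / 345690828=-0.00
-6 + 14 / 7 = -4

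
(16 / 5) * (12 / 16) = 12 / 5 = 2.40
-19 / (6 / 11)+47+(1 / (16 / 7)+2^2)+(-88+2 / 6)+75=63 / 16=3.94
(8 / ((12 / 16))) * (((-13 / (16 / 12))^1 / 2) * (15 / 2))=-390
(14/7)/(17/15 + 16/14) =210/239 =0.88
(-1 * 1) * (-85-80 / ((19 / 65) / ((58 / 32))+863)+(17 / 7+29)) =12473525 / 232437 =53.66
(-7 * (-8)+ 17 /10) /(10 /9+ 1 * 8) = 6.33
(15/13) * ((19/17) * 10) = 2850/221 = 12.90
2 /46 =1 /23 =0.04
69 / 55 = 1.25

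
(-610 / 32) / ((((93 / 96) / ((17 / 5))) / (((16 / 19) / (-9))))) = 33184 / 5301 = 6.26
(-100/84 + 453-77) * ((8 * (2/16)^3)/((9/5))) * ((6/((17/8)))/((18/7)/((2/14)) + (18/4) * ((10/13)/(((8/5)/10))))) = 30095/129843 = 0.23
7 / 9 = 0.78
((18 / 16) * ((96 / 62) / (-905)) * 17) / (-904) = 459 / 12680860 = 0.00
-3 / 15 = -1 / 5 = -0.20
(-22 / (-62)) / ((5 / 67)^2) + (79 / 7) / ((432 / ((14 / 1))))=64.08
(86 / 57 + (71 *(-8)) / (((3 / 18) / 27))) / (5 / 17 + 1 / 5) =-222905105 / 1197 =-186219.80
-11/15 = -0.73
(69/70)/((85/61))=4209/5950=0.71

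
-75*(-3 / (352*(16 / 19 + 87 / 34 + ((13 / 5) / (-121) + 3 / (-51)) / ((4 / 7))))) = 444125 / 2265344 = 0.20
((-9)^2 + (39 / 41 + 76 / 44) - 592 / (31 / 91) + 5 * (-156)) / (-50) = 34031543 / 699050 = 48.68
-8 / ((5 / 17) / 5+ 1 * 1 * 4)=-136 / 69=-1.97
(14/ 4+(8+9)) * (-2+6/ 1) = 82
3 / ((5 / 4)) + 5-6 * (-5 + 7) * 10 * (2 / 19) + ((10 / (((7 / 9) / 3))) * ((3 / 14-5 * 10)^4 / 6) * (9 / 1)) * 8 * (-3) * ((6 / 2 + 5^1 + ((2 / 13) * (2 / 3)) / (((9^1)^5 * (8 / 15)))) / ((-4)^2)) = -1376894868903449859479 / 322807343040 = -4265376542.98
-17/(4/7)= -119/4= -29.75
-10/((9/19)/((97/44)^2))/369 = -893855/3214728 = -0.28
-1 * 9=-9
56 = 56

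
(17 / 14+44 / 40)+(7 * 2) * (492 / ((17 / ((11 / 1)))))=2653257 / 595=4459.26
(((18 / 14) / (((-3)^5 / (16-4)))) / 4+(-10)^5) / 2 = -6300001 / 126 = -50000.01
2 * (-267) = -534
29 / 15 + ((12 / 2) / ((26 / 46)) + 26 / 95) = 12.82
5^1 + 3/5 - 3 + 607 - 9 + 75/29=87462/145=603.19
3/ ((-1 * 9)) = -1/ 3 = -0.33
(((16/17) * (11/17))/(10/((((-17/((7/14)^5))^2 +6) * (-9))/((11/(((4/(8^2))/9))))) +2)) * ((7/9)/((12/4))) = 91150136/1151184393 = 0.08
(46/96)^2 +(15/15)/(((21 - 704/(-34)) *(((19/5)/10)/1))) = 9084559/31037184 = 0.29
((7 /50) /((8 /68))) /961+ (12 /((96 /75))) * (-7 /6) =-4203899 /384400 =-10.94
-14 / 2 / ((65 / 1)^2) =-7 / 4225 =-0.00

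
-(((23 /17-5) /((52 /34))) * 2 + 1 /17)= 1041 /221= 4.71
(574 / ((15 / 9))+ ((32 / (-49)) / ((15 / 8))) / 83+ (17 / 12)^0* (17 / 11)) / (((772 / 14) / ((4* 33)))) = 2405654 / 2905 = 828.11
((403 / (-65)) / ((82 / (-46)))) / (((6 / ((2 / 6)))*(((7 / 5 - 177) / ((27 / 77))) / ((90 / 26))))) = -96255 / 72067996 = -0.00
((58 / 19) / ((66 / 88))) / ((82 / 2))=0.10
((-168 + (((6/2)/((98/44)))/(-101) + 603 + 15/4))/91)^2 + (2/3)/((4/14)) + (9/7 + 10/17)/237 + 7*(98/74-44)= -273.14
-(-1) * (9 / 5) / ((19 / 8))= 72 / 95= 0.76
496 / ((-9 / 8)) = -3968 / 9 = -440.89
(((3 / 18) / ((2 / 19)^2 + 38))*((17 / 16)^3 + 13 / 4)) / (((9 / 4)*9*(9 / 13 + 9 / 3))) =117325 / 449642496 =0.00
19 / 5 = 3.80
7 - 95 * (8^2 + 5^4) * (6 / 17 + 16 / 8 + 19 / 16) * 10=-315164873 / 136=-2317388.77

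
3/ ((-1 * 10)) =-3/ 10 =-0.30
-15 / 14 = -1.07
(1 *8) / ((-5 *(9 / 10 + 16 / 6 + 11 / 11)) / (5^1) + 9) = 240 / 133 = 1.80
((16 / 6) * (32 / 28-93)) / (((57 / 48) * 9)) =-82304 / 3591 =-22.92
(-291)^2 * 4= 338724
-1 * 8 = -8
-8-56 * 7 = -400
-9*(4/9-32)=284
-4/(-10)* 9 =18/5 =3.60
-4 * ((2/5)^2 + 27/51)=-1172/425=-2.76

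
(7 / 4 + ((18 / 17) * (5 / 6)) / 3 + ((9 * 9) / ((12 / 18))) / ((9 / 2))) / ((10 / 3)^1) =1185 / 136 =8.71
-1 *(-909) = 909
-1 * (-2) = 2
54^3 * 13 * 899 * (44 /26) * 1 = 3114322992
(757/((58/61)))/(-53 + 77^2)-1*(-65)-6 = 20153849/340808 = 59.14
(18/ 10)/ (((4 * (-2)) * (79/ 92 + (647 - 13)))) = -69/ 194690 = -0.00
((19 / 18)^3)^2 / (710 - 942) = -47045881 / 7890835968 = -0.01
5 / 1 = 5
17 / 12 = 1.42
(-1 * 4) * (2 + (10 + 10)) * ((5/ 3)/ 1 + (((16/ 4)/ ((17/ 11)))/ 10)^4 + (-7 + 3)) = 32093741416/ 156601875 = 204.94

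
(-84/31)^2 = 7056/961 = 7.34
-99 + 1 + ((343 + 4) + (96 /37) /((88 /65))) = 102123 /407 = 250.92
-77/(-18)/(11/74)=28.78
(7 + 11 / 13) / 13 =102 / 169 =0.60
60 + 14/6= 187/3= 62.33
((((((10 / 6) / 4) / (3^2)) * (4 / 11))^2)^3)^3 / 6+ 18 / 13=34917234790128007608351428086637155137373164337 / 25218002903981338828253809173682354005667402542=1.38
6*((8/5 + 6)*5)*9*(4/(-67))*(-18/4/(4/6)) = 55404/67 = 826.93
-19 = -19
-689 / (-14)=689 / 14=49.21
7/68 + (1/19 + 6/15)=3589/6460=0.56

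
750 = 750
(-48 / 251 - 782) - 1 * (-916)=133.81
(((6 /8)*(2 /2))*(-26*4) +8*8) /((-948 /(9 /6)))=7 /316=0.02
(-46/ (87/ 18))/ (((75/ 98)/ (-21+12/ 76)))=259.19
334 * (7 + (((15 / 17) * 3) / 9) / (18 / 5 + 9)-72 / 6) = -1780220 / 1071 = -1662.20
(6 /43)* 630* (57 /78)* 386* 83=1150484580 /559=2058111.95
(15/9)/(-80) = -1/48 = -0.02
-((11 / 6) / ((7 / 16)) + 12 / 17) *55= -269.30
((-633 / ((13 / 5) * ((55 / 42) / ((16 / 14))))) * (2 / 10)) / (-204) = 2532 / 12155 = 0.21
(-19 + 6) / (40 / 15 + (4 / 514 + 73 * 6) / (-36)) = 30069 / 21974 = 1.37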